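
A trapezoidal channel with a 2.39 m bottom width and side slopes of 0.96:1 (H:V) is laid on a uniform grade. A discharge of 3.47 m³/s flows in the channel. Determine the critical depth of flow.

At critical depth, Q² T / (g A³) = 1, i.e. A³/T = Q²/g = 3.47²/9.81 = 1.227.
At y = 0.707 m: A³/T = 2.725 — over.
At y = 0.399 m: A³/T = 0.4292 — short.
At y = 0.554 m: A³/T = 1.228 — close enough.

y_c = 0.554 m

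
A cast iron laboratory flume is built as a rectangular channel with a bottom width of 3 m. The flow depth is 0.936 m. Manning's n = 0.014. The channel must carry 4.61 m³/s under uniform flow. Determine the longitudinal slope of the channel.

S = 0.0011

Flow area A = b·y = 3 × 0.936 = 2.808 m². Wetted perimeter P = b + 2y = 3 + 2×0.936 = 4.872 m.
Hydraulic radius R = A/P = 2.808/4.872 = 0.5764 m.
From Manning's equation, S = [nQ / (1 A R^(2/3))]² = [0.014 × 4.61 / (1 × 2.808 × 0.5764^(2/3))]² = 0.0011.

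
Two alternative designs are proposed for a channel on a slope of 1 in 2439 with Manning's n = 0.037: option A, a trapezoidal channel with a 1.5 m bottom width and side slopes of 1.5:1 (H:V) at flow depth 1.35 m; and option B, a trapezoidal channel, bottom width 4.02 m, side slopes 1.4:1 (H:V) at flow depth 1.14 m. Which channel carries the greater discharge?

channel B

Channel A: With bottom width b = 1.5 m and side slope z = 1.5: A = (b + zy)y = (1.5 + 1.5×1.35)×1.35 = 4.759 m²; P = b + 2y√(1+z²) = 1.5 + 2×1.35×1.803 = 6.367 m. Hydraulic radius R = A/P = 4.759/6.367 = 0.7474 m. Q_A = (1/0.037)·4.759·0.7474^(2/3)·√0.00041 = 2.145 m³/s.
Channel B: With bottom width b = 4.02 m and side slope z = 1.4: A = (b + zy)y = (4.02 + 1.4×1.14)×1.14 = 6.402 m²; P = b + 2y√(1+z²) = 4.02 + 2×1.14×1.72 = 7.943 m. Hydraulic radius R = A/P = 6.402/7.943 = 0.8061 m. Q_B = (1/0.037)·6.402·0.8061^(2/3)·√0.00041 = 3.035 m³/s.
Q_A = 2.145 m³/s vs Q_B = 3.035 m³/s, so channel B carries more.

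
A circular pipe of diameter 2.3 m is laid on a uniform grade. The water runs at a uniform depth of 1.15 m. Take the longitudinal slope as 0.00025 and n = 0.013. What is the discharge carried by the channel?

For a circular section of diameter D = 2.3 m at depth y = 1.15 m, the central angle is θ = 2 arccos(1 − 2y/D) = 3.142 rad. Then A = (D²/8)(θ − sin θ) = 2.077 m² and P = Dθ/2 = 3.613 m.
Hydraulic radius R = A/P = 2.077/3.613 = 0.575 m.
Manning's equation: Q = (1/n) A R^(2/3) S^(1/2) = (1/0.013) × 2.077 × 0.575^(2/3) × 0.00025^(1/2) = 1.75 m³/s.

Q = 1.75 m³/s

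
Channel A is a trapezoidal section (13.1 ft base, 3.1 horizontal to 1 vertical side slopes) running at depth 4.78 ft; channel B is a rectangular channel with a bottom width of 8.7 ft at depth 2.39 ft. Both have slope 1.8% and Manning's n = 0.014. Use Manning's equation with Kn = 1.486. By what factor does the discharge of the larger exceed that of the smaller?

10

Channel A: With bottom width b = 13.1 ft and side slope z = 3.1: A = (b + zy)y = (13.1 + 3.1×4.78)×4.78 = 133.4 ft²; P = b + 2y√(1+z²) = 13.1 + 2×4.78×3.257 = 44.24 ft. Hydraulic radius R = A/P = 133.4/44.24 = 3.016 ft. Q_A = (1.486/0.014)·133.4·3.016^(2/3)·√0.018 = 3967 ft³/s.
Channel B: Flow area A = b·y = 8.7 × 2.39 = 20.79 ft². Wetted perimeter P = b + 2y = 8.7 + 2×2.39 = 13.48 ft. Hydraulic radius R = A/P = 20.79/13.48 = 1.543 ft. Q_B = (1.486/0.014)·20.79·1.543^(2/3)·√0.018 = 395.3 ft³/s.
The larger discharge is 3967 ft³/s and the smaller is 395.3 ft³/s; the ratio is 10.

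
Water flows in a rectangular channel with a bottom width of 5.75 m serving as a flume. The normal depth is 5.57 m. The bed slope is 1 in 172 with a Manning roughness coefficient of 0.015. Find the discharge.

Flow area A = b·y = 5.75 × 5.57 = 32.03 m². Wetted perimeter P = b + 2y = 5.75 + 2×5.57 = 16.89 m.
Hydraulic radius R = A/P = 32.03/16.89 = 1.896 m.
Manning's equation: Q = (1/n) A R^(2/3) S^(1/2) = (1/0.015) × 32.03 × 1.896^(2/3) × 0.005814^(1/2) = 249 m³/s.

Q = 249 m³/s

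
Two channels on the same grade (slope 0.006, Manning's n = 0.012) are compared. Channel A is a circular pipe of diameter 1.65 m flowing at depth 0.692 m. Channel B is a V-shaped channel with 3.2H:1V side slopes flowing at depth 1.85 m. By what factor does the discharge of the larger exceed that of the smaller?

23.2

Channel A: For a circular section of diameter D = 1.65 m at depth y = 0.692 m, the central angle is θ = 2 arccos(1 − 2y/D) = 2.818 rad. Then A = (D²/8)(θ − sin θ) = 0.8506 m² and P = Dθ/2 = 2.325 m. Hydraulic radius R = A/P = 0.8506/2.325 = 0.3659 m. Q_A = (1/0.012)·0.8506·0.3659^(2/3)·√0.006 = 2.809 m³/s.
Channel B: For a triangular section with side slope z = 3.2: A = zy² = 3.2×1.85² = 10.95 m²; P = 2y√(1+z²) = 2×1.85×3.353 = 12.4 m. Hydraulic radius R = A/P = 10.95/12.4 = 0.8829 m. Q_B = (1/0.012)·10.95·0.8829^(2/3)·√0.006 = 65.06 m³/s.
The larger discharge is 65.06 m³/s and the smaller is 2.809 m³/s; the ratio is 23.2.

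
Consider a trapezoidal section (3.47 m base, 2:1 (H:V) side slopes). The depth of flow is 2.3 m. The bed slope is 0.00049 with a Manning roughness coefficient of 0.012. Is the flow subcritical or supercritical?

With bottom width b = 3.47 m and side slope z = 2: A = (b + zy)y = (3.47 + 2×2.3)×2.3 = 18.56 m²; P = b + 2y√(1+z²) = 3.47 + 2×2.3×2.236 = 13.76 m.
Hydraulic radius R = A/P = 18.56/13.76 = 1.349 m.
V = (1/n) R^(2/3) √S = (1/0.012) × 1.349^(2/3) × √0.00049 = 2.252 m/s. Hydraulic depth D_h = A/T = 18.56/12.67 = 1.465 m.
Froude number Fr = V/√(g·D_h) = 2.252/√(9.81×1.465) = 0.594, which is less than 1, so the flow is subcritical.

subcritical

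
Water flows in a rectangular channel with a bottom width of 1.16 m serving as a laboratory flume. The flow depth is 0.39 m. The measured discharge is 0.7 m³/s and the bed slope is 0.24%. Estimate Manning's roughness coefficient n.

Flow area A = b·y = 1.16 × 0.39 = 0.4524 m². Wetted perimeter P = b + 2y = 1.16 + 2×0.39 = 1.94 m.
Hydraulic radius R = A/P = 0.4524/1.94 = 0.2332 m.
Rearranging Manning's equation: n = (1/Q) A R^(2/3) S^(1/2) = (1/0.7) × 0.4524 × 0.2332^(2/3) × √0.0024 = 0.012.

n = 0.012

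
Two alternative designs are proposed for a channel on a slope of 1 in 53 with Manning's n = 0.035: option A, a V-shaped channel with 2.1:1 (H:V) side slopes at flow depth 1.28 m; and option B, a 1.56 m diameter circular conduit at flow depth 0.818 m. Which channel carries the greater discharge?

channel A

Channel A: For a triangular section with side slope z = 2.1: A = zy² = 2.1×1.28² = 3.441 m²; P = 2y√(1+z²) = 2×1.28×2.326 = 5.954 m. Hydraulic radius R = A/P = 3.441/5.954 = 0.5778 m. Q_A = (1/0.035)·3.441·0.5778^(2/3)·√0.01887 = 9.368 m³/s.
Channel B: For a circular section of diameter D = 1.56 m at depth y = 0.818 m, the central angle is θ = 2 arccos(1 − 2y/D) = 3.239 rad. Then A = (D²/8)(θ − sin θ) = 1.015 m² and P = Dθ/2 = 2.526 m. Hydraulic radius R = A/P = 1.015/2.526 = 0.4017 m. Q_B = (1/0.035)·1.015·0.4017^(2/3)·√0.01887 = 2.169 m³/s.
Q_A = 9.368 m³/s vs Q_B = 2.169 m³/s, so channel A carries more.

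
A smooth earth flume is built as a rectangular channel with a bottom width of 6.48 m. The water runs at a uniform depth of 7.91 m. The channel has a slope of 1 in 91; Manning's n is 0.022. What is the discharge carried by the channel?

Q = 425 m³/s

Flow area A = b·y = 6.48 × 7.91 = 51.26 m². Wetted perimeter P = b + 2y = 6.48 + 2×7.91 = 22.3 m.
Hydraulic radius R = A/P = 51.26/22.3 = 2.299 m.
Manning's equation: Q = (1/n) A R^(2/3) S^(1/2) = (1/0.022) × 51.26 × 2.299^(2/3) × 0.01099^(1/2) = 425 m³/s.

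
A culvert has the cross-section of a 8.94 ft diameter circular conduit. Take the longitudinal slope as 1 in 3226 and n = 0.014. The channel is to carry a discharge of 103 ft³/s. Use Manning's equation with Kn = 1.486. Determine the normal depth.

Manning's equation rearranged: A R^(2/3) = nQ / (1.486·√S) = 0.014 × 103 / (1.486 × √0.00031) = 55.12.
At y = 5.33 ft: A R^(2/3) = 71.39 — over.
At y = 3.38 ft: A R^(2/3) = 32.59 — short.
At y = 4.54 ft: A R^(2/3) = 55.08 — close enough.

y_n = 4.54 ft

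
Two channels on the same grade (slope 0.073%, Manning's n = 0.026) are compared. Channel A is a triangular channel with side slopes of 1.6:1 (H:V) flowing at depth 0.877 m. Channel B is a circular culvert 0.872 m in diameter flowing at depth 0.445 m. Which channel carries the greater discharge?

Channel A: For a triangular section with side slope z = 1.6: A = zy² = 1.6×0.877² = 1.231 m²; P = 2y√(1+z²) = 2×0.877×1.887 = 3.309 m. Hydraulic radius R = A/P = 1.231/3.309 = 0.3718 m. Q_A = (1/0.026)·1.231·0.3718^(2/3)·√0.00073 = 0.6613 m³/s.
Channel B: For a circular section of diameter D = 0.872 m at depth y = 0.445 m, the central angle is θ = 2 arccos(1 − 2y/D) = 3.183 rad. Then A = (D²/8)(θ − sin θ) = 0.3064 m² and P = Dθ/2 = 1.388 m. Hydraulic radius R = A/P = 0.3064/1.388 = 0.2208 m. Q_B = (1/0.026)·0.3064·0.2208^(2/3)·√0.00073 = 0.1163 m³/s.
Q_A = 0.6613 m³/s vs Q_B = 0.1163 m³/s, so channel A carries more.

channel A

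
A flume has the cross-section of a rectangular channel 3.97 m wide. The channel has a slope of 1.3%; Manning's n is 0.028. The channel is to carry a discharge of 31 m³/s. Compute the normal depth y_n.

y_n = 1.94 m

Manning's equation rearranged: A R^(2/3) = nQ / (1·√S) = 0.028 × 31 / (√0.013) = 7.613.
Try y = 1.67 m: A R^(2/3) = 6.212 — low.
Try y = 2.38 m: A R^(2/3) = 9.96 — high.
Try y = 1.94 m: A R^(2/3) = 7.605 — ≈ 7.613.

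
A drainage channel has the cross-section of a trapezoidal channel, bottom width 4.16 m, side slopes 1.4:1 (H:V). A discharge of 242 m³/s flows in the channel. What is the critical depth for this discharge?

At critical depth, Q² T / (g A³) = 1, i.e. A³/T = Q²/g = 242²/9.81 = 5970.
Trying y = 4.82 m: A³/T = 8232 — high.
Trying y = 3.26 m: A³/T = 1731 — low.
Trying y = 4.45 m: A³/T = 5947 — close enough.

y_c = 4.45 m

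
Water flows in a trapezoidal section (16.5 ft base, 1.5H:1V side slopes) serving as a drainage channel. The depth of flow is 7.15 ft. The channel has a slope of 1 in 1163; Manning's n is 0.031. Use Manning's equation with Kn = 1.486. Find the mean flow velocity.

V = 3.89 ft/s

With bottom width b = 16.5 ft and side slope z = 1.5: A = (b + zy)y = (16.5 + 1.5×7.15)×7.15 = 194.7 ft²; P = b + 2y√(1+z²) = 16.5 + 2×7.15×1.803 = 42.28 ft.
Hydraulic radius R = A/P = 194.7/42.28 = 4.604 ft.
From Manning's equation, V = (1.486/n) R^(2/3) S^(1/2) = (1.486/0.031) × 4.604^(2/3) × 0.0008598^(1/2) = 3.89 ft/s.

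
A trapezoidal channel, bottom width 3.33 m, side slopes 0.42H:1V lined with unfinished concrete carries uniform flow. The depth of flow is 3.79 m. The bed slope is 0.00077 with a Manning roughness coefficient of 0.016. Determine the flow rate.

With bottom width b = 3.33 m and side slope z = 0.42: A = (b + zy)y = (3.33 + 0.42×3.79)×3.79 = 18.65 m²; P = b + 2y√(1+z²) = 3.33 + 2×3.79×1.085 = 11.55 m.
Hydraulic radius R = A/P = 18.65/11.55 = 1.615 m.
Manning's equation: Q = (1/n) A R^(2/3) S^(1/2) = (1/0.016) × 18.65 × 1.615^(2/3) × 0.00077^(1/2) = 44.5 m³/s.

Q = 44.5 m³/s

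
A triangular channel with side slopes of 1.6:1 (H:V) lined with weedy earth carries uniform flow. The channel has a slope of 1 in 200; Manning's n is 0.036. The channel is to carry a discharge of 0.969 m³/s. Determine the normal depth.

Manning's equation rearranged: A R^(2/3) = nQ / (1·√S) = 0.036 × 0.969 / (√0.005) = 0.4933.
Try y = 0.652 m: A R^(2/3) = 0.2886 — too small.
Try y = 0.797 m: A R^(2/3) = 0.4931 — ≈ 0.4933.

y_n = 0.797 m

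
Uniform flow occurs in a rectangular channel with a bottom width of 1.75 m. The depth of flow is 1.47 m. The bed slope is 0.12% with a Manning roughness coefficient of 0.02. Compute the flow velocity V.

V = 1.16 m/s

Flow area A = b·y = 1.75 × 1.47 = 2.572 m². Wetted perimeter P = b + 2y = 1.75 + 2×1.47 = 4.69 m.
Hydraulic radius R = A/P = 2.572/4.69 = 0.5485 m.
From Manning's equation, V = (1/n) R^(2/3) S^(1/2) = (1/0.02) × 0.5485^(2/3) × 0.0012^(1/2) = 1.16 m/s.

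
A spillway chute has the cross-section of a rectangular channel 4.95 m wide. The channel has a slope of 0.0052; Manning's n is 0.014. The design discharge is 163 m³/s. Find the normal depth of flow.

Manning's equation rearranged: A R^(2/3) = nQ / (1·√S) = 0.014 × 163 / (√0.0052) = 31.65.
Trying y = 5.26 m: A R^(2/3) = 36.84 — over.
Trying y = 3.3 m: A R^(2/3) = 20.58 — short.
Trying y = 4.65 m: A R^(2/3) = 31.69 — ≈ 31.65.

y_n = 4.65 m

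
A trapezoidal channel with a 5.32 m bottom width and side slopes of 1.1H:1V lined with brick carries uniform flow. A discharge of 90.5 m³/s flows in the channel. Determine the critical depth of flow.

y_c = 2.57 m

At critical depth, Q² T / (g A³) = 1, i.e. A³/T = Q²/g = 90.5²/9.81 = 834.9.
At y = 3.05 m: A³/T = 1540 — high.
At y = 2.04 m: A³/T = 374.6 — low.
At y = 2.57 m: A³/T = 836.4 — ≈ 834.9.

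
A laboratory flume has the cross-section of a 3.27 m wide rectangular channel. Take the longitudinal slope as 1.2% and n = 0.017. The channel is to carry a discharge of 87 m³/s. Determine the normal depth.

Manning's equation rearranged: A R^(2/3) = nQ / (1·√S) = 0.017 × 87 / (√0.012) = 13.5.
Trying y = 4.3 m: A R^(2/3) = 15.74 — too large.
Trying y = 3.78 m: A R^(2/3) = 13.5 — matches.

y_n = 3.78 m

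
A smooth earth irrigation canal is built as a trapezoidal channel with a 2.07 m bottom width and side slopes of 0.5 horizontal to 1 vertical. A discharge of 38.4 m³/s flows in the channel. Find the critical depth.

At critical depth, Q² T / (g A³) = 1, i.e. A³/T = Q²/g = 38.4²/9.81 = 150.3.
At y = 1.94 m: A³/T = 51.15 — low.
At y = 3.06 m: A³/T = 260.6 — high.
At y = 2.63 m: A³/T = 150.1 — ≈ 150.3.

y_c = 2.63 m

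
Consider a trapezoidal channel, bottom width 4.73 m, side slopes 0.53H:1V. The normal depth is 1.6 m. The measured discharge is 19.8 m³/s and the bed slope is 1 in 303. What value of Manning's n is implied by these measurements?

n = 0.0271

With bottom width b = 4.73 m and side slope z = 0.53: A = (b + zy)y = (4.73 + 0.53×1.6)×1.6 = 8.925 m²; P = b + 2y√(1+z²) = 4.73 + 2×1.6×1.132 = 8.352 m.
Hydraulic radius R = A/P = 8.925/8.352 = 1.069 m.
Rearranging Manning's equation: n = (1/Q) A R^(2/3) S^(1/2) = (1/19.8) × 8.925 × 1.069^(2/3) × √0.0033 = 0.0271.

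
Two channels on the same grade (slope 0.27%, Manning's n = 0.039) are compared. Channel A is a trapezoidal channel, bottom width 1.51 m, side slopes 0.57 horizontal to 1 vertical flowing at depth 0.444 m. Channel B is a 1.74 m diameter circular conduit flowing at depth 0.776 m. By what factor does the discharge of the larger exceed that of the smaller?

Channel A: With bottom width b = 1.51 m and side slope z = 0.57: A = (b + zy)y = (1.51 + 0.57×0.444)×0.444 = 0.7828 m²; P = b + 2y√(1+z²) = 1.51 + 2×0.444×1.151 = 2.532 m. Hydraulic radius R = A/P = 0.7828/2.532 = 0.3092 m. Q_A = (1/0.039)·0.7828·0.3092^(2/3)·√0.0027 = 0.4769 m³/s.
Channel B: For a circular section of diameter D = 1.74 m at depth y = 0.776 m, the central angle is θ = 2 arccos(1 − 2y/D) = 2.925 rad. Then A = (D²/8)(θ − sin θ) = 1.026 m² and P = Dθ/2 = 2.545 m. Hydraulic radius R = A/P = 1.026/2.545 = 0.4031 m. Q_B = (1/0.039)·1.026·0.4031^(2/3)·√0.0027 = 0.7457 m³/s.
The larger discharge is 0.7457 m³/s and the smaller is 0.4769 m³/s; the ratio is 1.56.

1.56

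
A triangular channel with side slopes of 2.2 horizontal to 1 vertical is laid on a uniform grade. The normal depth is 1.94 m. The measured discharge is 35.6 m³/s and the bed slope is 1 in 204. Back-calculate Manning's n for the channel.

n = 0.015

For a triangular section with side slope z = 2.2: A = zy² = 2.2×1.94² = 8.28 m²; P = 2y√(1+z²) = 2×1.94×2.417 = 9.376 m.
Hydraulic radius R = A/P = 8.28/9.376 = 0.8831 m.
Rearranging Manning's equation: n = (1/Q) A R^(2/3) S^(1/2) = (1/35.6) × 8.28 × 0.8831^(2/3) × √0.004902 = 0.015.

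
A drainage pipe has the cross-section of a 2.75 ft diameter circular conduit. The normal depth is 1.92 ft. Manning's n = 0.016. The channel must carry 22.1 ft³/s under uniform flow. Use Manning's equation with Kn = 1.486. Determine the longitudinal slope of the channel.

S = 0.0038

For a circular section of diameter D = 2.75 ft at depth y = 1.92 ft, the central angle is θ = 2 arccos(1 − 2y/D) = 3.957 rad. Then A = (D²/8)(θ − sin θ) = 4.428 ft² and P = Dθ/2 = 5.44 ft.
Hydraulic radius R = A/P = 4.428/5.44 = 0.814 ft.
From Manning's equation, S = [nQ / (1.486 A R^(2/3))]² = [0.016 × 22.1 / (1.486 × 4.428 × 0.814^(2/3))]² = 0.0038.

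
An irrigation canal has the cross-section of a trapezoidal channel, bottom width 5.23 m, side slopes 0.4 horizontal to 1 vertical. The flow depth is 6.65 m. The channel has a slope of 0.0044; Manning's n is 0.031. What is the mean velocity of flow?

V = 4.13 m/s

With bottom width b = 5.23 m and side slope z = 0.4: A = (b + zy)y = (5.23 + 0.4×6.65)×6.65 = 52.47 m²; P = b + 2y√(1+z²) = 5.23 + 2×6.65×1.077 = 19.55 m.
Hydraulic radius R = A/P = 52.47/19.55 = 2.683 m.
From Manning's equation, V = (1/n) R^(2/3) S^(1/2) = (1/0.031) × 2.683^(2/3) × 0.0044^(1/2) = 4.13 m/s.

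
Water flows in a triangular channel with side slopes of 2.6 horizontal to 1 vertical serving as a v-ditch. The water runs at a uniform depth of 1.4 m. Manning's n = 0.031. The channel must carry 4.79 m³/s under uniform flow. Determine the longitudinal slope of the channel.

For a triangular section with side slope z = 2.6: A = zy² = 2.6×1.4² = 5.096 m²; P = 2y√(1+z²) = 2×1.4×2.786 = 7.8 m.
Hydraulic radius R = A/P = 5.096/7.8 = 0.6533 m.
From Manning's equation, S = [nQ / (1 A R^(2/3))]² = [0.031 × 4.79 / (1 × 5.096 × 0.6533^(2/3))]² = 0.0015.

S = 0.0015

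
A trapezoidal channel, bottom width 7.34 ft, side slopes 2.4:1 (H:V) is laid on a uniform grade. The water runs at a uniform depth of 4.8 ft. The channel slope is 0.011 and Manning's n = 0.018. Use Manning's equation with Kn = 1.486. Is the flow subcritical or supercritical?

With bottom width b = 7.34 ft and side slope z = 2.4: A = (b + zy)y = (7.34 + 2.4×4.8)×4.8 = 90.53 ft²; P = b + 2y√(1+z²) = 7.34 + 2×4.8×2.6 = 32.3 ft.
Hydraulic radius R = A/P = 90.53/32.3 = 2.803 ft.
V = (1.486/n) R^(2/3) √S = (1.486/0.018) × 2.803^(2/3) × √0.011 = 17.21 ft/s. Hydraulic depth D_h = A/T = 90.53/30.38 = 2.98 ft.
Froude number Fr = V/√(g·D_h) = 17.21/√(32.2×2.98) = 1.76, which is greater than 1, so the flow is supercritical.

supercritical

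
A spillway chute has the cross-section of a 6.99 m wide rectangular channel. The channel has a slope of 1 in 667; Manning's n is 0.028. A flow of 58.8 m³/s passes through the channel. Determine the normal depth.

y_n = 4.01 m

Manning's equation rearranged: A R^(2/3) = nQ / (1·√S) = 0.028 × 58.8 / (√0.001499) = 42.52.
At y = 5.12 m: A R^(2/3) = 58.26 — too large.
At y = 2.82 m: A R^(2/3) = 26.52 — too small.
At y = 4.01 m: A R^(2/3) = 42.51 — close enough.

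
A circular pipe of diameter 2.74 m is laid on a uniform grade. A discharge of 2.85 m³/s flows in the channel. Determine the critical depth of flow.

y_c = 0.73 m

At critical depth, Q² T / (g A³) = 1, i.e. A³/T = Q²/g = 2.85²/9.81 = 0.828.
At y = 0.503 m: A³/T = 0.1929 — low.
At y = 0.856 m: A³/T = 1.534 — high.
At y = 0.73 m: A³/T = 0.827 — close enough.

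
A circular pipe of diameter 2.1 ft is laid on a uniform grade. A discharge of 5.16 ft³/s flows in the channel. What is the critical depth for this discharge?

y_c = 0.789 ft

At critical depth, Q² T / (g A³) = 1, i.e. A³/T = Q²/g = 5.16²/32.2 = 0.8269.
Try y = 0.875 ft: A³/T = 1.231 — too large.
Try y = 0.575 ft: A³/T = 0.2432 — too small.
Try y = 0.789 ft: A³/T = 0.8272 — ≈ 0.8269.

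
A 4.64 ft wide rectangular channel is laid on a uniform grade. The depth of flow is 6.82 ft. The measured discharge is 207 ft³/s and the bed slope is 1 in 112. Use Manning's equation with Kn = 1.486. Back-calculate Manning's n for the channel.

n = 0.0309

Flow area A = b·y = 4.64 × 6.82 = 31.64 ft². Wetted perimeter P = b + 2y = 4.64 + 2×6.82 = 18.28 ft.
Hydraulic radius R = A/P = 31.64/18.28 = 1.731 ft.
Rearranging Manning's equation: n = (1.486/Q) A R^(2/3) S^(1/2) = (1.486/207) × 31.64 × 1.731^(2/3) × √0.008929 = 0.0309.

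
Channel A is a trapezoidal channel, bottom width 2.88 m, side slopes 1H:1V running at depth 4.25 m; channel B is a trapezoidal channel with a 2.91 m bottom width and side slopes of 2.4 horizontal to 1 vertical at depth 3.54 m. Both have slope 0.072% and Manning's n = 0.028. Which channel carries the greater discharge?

channel B

Channel A: With bottom width b = 2.88 m and side slope z = 1: A = (b + zy)y = (2.88 + 1×4.25)×4.25 = 30.3 m²; P = b + 2y√(1+z²) = 2.88 + 2×4.25×1.414 = 14.9 m. Hydraulic radius R = A/P = 30.3/14.9 = 2.034 m. Q_A = (1/0.028)·30.3·2.034^(2/3)·√0.00072 = 46.61 m³/s.
Channel B: With bottom width b = 2.91 m and side slope z = 2.4: A = (b + zy)y = (2.91 + 2.4×3.54)×3.54 = 40.38 m²; P = b + 2y√(1+z²) = 2.91 + 2×3.54×2.6 = 21.32 m. Hydraulic radius R = A/P = 40.38/21.32 = 1.894 m. Q_B = (1/0.028)·40.38·1.894^(2/3)·√0.00072 = 59.23 m³/s.
Q_A = 46.61 m³/s vs Q_B = 59.23 m³/s, so channel B carries more.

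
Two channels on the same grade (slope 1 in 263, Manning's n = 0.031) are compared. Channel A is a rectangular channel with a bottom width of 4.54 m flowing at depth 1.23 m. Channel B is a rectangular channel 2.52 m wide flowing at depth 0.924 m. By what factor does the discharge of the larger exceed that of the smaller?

Channel A: Flow area A = b·y = 4.54 × 1.23 = 5.584 m². Wetted perimeter P = b + 2y = 4.54 + 2×1.23 = 7 m. Hydraulic radius R = A/P = 5.584/7 = 0.7977 m. Q_A = (1/0.031)·5.584·0.7977^(2/3)·√0.003802 = 9.554 m³/s.
Channel B: Flow area A = b·y = 2.52 × 0.924 = 2.328 m². Wetted perimeter P = b + 2y = 2.52 + 2×0.924 = 4.368 m. Hydraulic radius R = A/P = 2.328/4.368 = 0.5331 m. Q_B = (1/0.031)·2.328·0.5331^(2/3)·√0.003802 = 3.045 m³/s.
The larger discharge is 9.554 m³/s and the smaller is 3.045 m³/s; the ratio is 3.14.

3.14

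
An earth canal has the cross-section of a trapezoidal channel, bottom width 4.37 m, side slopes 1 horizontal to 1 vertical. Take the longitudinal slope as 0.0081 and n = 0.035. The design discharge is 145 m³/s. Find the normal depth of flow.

Manning's equation rearranged: A R^(2/3) = nQ / (1·√S) = 0.035 × 145 / (√0.0081) = 56.39.
Try y = 2.81 m: A R^(2/3) = 28.03 — too small.
Try y = 4.56 m: A R^(2/3) = 72.14 — too large.
Try y = 4.03 m: A R^(2/3) = 56.34 — ≈ 56.39.

y_n = 4.03 m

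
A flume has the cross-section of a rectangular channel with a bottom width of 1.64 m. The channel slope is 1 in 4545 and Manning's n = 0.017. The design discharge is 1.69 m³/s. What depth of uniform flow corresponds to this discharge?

y_n = 1.74 m

Manning's equation rearranged: A R^(2/3) = nQ / (1·√S) = 0.017 × 1.69 / (√0.00022) = 1.937.
Try y = 1.31 m: A R^(2/3) = 1.361 — too small.
Try y = 1.74 m: A R^(2/3) = 1.933 — close enough.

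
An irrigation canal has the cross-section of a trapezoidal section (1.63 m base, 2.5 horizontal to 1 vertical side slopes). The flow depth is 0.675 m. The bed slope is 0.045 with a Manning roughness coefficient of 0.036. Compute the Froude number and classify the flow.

With bottom width b = 1.63 m and side slope z = 2.5: A = (b + zy)y = (1.63 + 2.5×0.675)×0.675 = 2.239 m²; P = b + 2y√(1+z²) = 1.63 + 2×0.675×2.693 = 5.265 m.
Hydraulic radius R = A/P = 2.239/5.265 = 0.4253 m.
V = (1/n) R^(2/3) √S = (1/0.036) × 0.4253^(2/3) × √0.045 = 3.333 m/s. Hydraulic depth D_h = A/T = 2.239/5.005 = 0.4474 m.
Froude number Fr = V/√(g·D_h) = 3.333/√(9.81×0.4474) = 1.59, which is greater than 1, so the flow is supercritical.

supercritical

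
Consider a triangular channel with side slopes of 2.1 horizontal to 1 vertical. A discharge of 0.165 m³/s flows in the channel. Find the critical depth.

y_c = 0.263 m

At critical depth, Q² T / (g A³) = 1, i.e. A³/T = Q²/g = 0.165²/9.81 = 0.002775.
Try y = 0.31 m: A³/T = 0.006313 — high.
Try y = 0.236 m: A³/T = 0.001614 — low.
Try y = 0.263 m: A³/T = 0.002775 — matches.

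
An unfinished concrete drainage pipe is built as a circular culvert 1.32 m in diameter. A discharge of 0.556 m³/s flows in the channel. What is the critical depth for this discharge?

y_c = 0.388 m

At critical depth, Q² T / (g A³) = 1, i.e. A³/T = Q²/g = 0.556²/9.81 = 0.03151.
Trying y = 0.486 m: A³/T = 0.07508 — too large.
Trying y = 0.388 m: A³/T = 0.03144 — matches.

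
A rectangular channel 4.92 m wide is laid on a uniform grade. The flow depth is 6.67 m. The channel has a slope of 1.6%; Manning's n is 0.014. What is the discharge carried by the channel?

Q = 438 m³/s

Flow area A = b·y = 4.92 × 6.67 = 32.82 m². Wetted perimeter P = b + 2y = 4.92 + 2×6.67 = 18.26 m.
Hydraulic radius R = A/P = 32.82/18.26 = 1.797 m.
Manning's equation: Q = (1/n) A R^(2/3) S^(1/2) = (1/0.014) × 32.82 × 1.797^(2/3) × 0.016^(1/2) = 438 m³/s.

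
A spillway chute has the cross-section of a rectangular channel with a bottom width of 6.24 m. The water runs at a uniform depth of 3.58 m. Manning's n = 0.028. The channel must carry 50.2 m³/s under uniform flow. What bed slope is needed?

S = 0.002

Flow area A = b·y = 6.24 × 3.58 = 22.34 m². Wetted perimeter P = b + 2y = 6.24 + 2×3.58 = 13.4 m.
Hydraulic radius R = A/P = 22.34/13.4 = 1.667 m.
From Manning's equation, S = [nQ / (1 A R^(2/3))]² = [0.028 × 50.2 / (1 × 22.34 × 1.667^(2/3))]² = 0.002.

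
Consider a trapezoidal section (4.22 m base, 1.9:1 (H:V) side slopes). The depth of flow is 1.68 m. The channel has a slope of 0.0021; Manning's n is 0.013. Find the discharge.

With bottom width b = 4.22 m and side slope z = 1.9: A = (b + zy)y = (4.22 + 1.9×1.68)×1.68 = 12.45 m²; P = b + 2y√(1+z²) = 4.22 + 2×1.68×2.147 = 11.43 m.
Hydraulic radius R = A/P = 12.45/11.43 = 1.089 m.
Manning's equation: Q = (1/n) A R^(2/3) S^(1/2) = (1/0.013) × 12.45 × 1.089^(2/3) × 0.0021^(1/2) = 46.5 m³/s.

Q = 46.5 m³/s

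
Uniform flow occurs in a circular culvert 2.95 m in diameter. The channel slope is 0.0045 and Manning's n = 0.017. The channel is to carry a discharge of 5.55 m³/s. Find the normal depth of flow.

Manning's equation rearranged: A R^(2/3) = nQ / (1·√S) = 0.017 × 5.55 / (√0.0045) = 1.406.
Trying y = 1.18 m: A R^(2/3) = 1.88 — high.
Trying y = 0.69 m: A R^(2/3) = 0.6694 — low.
Trying y = 1.01 m: A R^(2/3) = 1.407 — close enough.

y_n = 1.01 m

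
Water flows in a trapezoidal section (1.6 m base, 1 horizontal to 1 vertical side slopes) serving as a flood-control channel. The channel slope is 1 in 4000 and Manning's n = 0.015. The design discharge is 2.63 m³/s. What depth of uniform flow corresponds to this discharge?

y_n = 1.18 m

Manning's equation rearranged: A R^(2/3) = nQ / (1·√S) = 0.015 × 2.63 / (√0.00025) = 2.495.
Try y = 0.866 m: A R^(2/3) = 1.394 — too small.
Try y = 1.49 m: A R^(2/3) = 3.941 — too large.
Try y = 1.18 m: A R^(2/3) = 2.498 — close enough.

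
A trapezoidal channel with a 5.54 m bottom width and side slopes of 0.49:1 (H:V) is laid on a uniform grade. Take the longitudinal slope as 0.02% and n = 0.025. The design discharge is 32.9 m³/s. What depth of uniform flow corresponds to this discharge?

y_n = 4.43 m

Manning's equation rearranged: A R^(2/3) = nQ / (1·√S) = 0.025 × 32.9 / (√0.0002) = 58.16.
Trying y = 5.43 m: A R^(2/3) = 82.58 — high.
Trying y = 3.63 m: A R^(2/3) = 41.47 — low.
Trying y = 4.43 m: A R^(2/3) = 58.08 — ≈ 58.16.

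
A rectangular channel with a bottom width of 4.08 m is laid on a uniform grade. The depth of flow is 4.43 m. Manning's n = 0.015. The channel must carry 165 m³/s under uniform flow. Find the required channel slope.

S = 0.012

Flow area A = b·y = 4.08 × 4.43 = 18.07 m². Wetted perimeter P = b + 2y = 4.08 + 2×4.43 = 12.94 m.
Hydraulic radius R = A/P = 18.07/12.94 = 1.397 m.
From Manning's equation, S = [nQ / (1 A R^(2/3))]² = [0.015 × 165 / (1 × 18.07 × 1.397^(2/3))]² = 0.012.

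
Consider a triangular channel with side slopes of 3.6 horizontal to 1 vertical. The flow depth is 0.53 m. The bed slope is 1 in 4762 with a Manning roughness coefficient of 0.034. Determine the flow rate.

For a triangular section with side slope z = 3.6: A = zy² = 3.6×0.53² = 1.011 m²; P = 2y√(1+z²) = 2×0.53×3.736 = 3.96 m.
Hydraulic radius R = A/P = 1.011/3.96 = 0.2553 m.
Manning's equation: Q = (1/n) A R^(2/3) S^(1/2) = (1/0.034) × 1.011 × 0.2553^(2/3) × 0.00021^(1/2) = 0.173 m³/s.

Q = 0.173 m³/s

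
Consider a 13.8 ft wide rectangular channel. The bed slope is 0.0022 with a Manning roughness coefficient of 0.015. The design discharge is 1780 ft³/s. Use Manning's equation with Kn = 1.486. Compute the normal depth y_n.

y_n = 10.7 ft

Manning's equation rearranged: A R^(2/3) = nQ / (1.486·√S) = 0.015 × 1780 / (1.486 × √0.0022) = 383.1.
At y = 12.9 ft: A R^(2/3) = 484.9 — over.
At y = 10.7 ft: A R^(2/3) = 384.1 — close enough.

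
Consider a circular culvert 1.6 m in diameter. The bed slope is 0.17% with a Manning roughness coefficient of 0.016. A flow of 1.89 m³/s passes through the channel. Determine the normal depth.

Manning's equation rearranged: A R^(2/3) = nQ / (1·√S) = 0.016 × 1.89 / (√0.0017) = 0.7334.
At y = 1.11 m: A R^(2/3) = 0.9032 — over.
At y = 0.96 m: A R^(2/3) = 0.7333 — ≈ 0.7334.

y_n = 0.96 m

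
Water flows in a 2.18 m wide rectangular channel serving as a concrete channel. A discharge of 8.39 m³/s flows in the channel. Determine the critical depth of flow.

For a rectangular channel, critical depth y_c = (q²/g)^(1/3) where q = Q/b = 8.39/2.18 = 3.849 m²/s.
So y_c = (3.849²/9.81)^(1/3) = 1.15 m.

y_c = 1.15 m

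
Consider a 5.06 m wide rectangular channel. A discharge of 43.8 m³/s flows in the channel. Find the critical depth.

For a rectangular channel, critical depth y_c = (q²/g)^(1/3) where q = Q/b = 43.8/5.06 = 8.656 m²/s.
So y_c = (8.656²/9.81)^(1/3) = 1.97 m.

y_c = 1.97 m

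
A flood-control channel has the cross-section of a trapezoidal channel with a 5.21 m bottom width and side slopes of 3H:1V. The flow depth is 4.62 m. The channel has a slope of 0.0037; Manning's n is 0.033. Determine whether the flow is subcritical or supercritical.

With bottom width b = 5.21 m and side slope z = 3: A = (b + zy)y = (5.21 + 3×4.62)×4.62 = 88.1 m²; P = b + 2y√(1+z²) = 5.21 + 2×4.62×3.162 = 34.43 m.
Hydraulic radius R = A/P = 88.1/34.43 = 2.559 m.
V = (1/n) R^(2/3) √S = (1/0.033) × 2.559^(2/3) × √0.0037 = 3.448 m/s. Hydraulic depth D_h = A/T = 88.1/32.93 = 2.675 m.
Froude number Fr = V/√(g·D_h) = 3.448/√(9.81×2.675) = 0.673, which is less than 1, so the flow is subcritical.

subcritical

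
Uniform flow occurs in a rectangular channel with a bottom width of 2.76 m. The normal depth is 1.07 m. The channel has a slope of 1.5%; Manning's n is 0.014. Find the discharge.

Q = 18.4 m³/s

Flow area A = b·y = 2.76 × 1.07 = 2.953 m². Wetted perimeter P = b + 2y = 2.76 + 2×1.07 = 4.9 m.
Hydraulic radius R = A/P = 2.953/4.9 = 0.6027 m.
Manning's equation: Q = (1/n) A R^(2/3) S^(1/2) = (1/0.014) × 2.953 × 0.6027^(2/3) × 0.015^(1/2) = 18.4 m³/s.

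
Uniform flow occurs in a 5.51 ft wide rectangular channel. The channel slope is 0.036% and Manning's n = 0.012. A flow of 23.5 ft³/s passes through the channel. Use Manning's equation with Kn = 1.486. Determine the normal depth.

Manning's equation rearranged: A R^(2/3) = nQ / (1.486·√S) = 0.012 × 23.5 / (1.486 × √0.00036) = 10.
Try y = 2.12 ft: A R^(2/3) = 13.18 — over.
Try y = 1.48 ft: A R^(2/3) = 7.951 — short.
Try y = 1.74 ft: A R^(2/3) = 10.01 — matches.

y_n = 1.74 ft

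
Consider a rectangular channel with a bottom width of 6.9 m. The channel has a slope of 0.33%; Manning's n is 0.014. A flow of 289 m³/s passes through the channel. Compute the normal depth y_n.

y_n = 6.04 m

Manning's equation rearranged: A R^(2/3) = nQ / (1·√S) = 0.014 × 289 / (√0.0033) = 70.43.
Trying y = 5.4 m: A R^(2/3) = 61.2 — short.
Trying y = 7.69 m: A R^(2/3) = 94.63 — over.
Trying y = 6.04 m: A R^(2/3) = 70.41 — close enough.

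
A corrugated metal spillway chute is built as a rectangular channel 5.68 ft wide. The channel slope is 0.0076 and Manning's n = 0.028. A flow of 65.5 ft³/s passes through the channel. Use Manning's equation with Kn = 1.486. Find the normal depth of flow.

y_n = 2.17 ft

Manning's equation rearranged: A R^(2/3) = nQ / (1.486·√S) = 0.028 × 65.5 / (1.486 × √0.0076) = 14.16.
Trying y = 1.56 ft: A R^(2/3) = 8.902 — low.
Trying y = 2.41 ft: A R^(2/3) = 16.34 — high.
Trying y = 2.17 ft: A R^(2/3) = 14.15 — ≈ 14.16.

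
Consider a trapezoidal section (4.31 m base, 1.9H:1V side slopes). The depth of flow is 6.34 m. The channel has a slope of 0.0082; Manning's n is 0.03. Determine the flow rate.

With bottom width b = 4.31 m and side slope z = 1.9: A = (b + zy)y = (4.31 + 1.9×6.34)×6.34 = 103.7 m²; P = b + 2y√(1+z²) = 4.31 + 2×6.34×2.147 = 31.54 m.
Hydraulic radius R = A/P = 103.7/31.54 = 3.288 m.
Manning's equation: Q = (1/n) A R^(2/3) S^(1/2) = (1/0.03) × 103.7 × 3.288^(2/3) × 0.0082^(1/2) = 692 m³/s.

Q = 692 m³/s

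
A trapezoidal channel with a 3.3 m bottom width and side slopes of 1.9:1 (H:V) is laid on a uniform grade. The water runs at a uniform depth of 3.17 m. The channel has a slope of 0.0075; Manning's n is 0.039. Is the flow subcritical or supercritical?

With bottom width b = 3.3 m and side slope z = 1.9: A = (b + zy)y = (3.3 + 1.9×3.17)×3.17 = 29.55 m²; P = b + 2y√(1+z²) = 3.3 + 2×3.17×2.147 = 16.91 m.
Hydraulic radius R = A/P = 29.55/16.91 = 1.747 m.
V = (1/n) R^(2/3) √S = (1/0.039) × 1.747^(2/3) × √0.0075 = 3.222 m/s. Hydraulic depth D_h = A/T = 29.55/15.35 = 1.926 m.
Froude number Fr = V/√(g·D_h) = 3.222/√(9.81×1.926) = 0.741, which is less than 1, so the flow is subcritical.

subcritical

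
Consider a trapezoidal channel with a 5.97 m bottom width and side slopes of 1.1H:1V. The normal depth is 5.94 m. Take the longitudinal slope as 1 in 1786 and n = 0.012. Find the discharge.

Q = 314 m³/s

With bottom width b = 5.97 m and side slope z = 1.1: A = (b + zy)y = (5.97 + 1.1×5.94)×5.94 = 74.27 m²; P = b + 2y√(1+z²) = 5.97 + 2×5.94×1.487 = 23.63 m.
Hydraulic radius R = A/P = 74.27/23.63 = 3.143 m.
Manning's equation: Q = (1/n) A R^(2/3) S^(1/2) = (1/0.012) × 74.27 × 3.143^(2/3) × 0.0005599^(1/2) = 314 m³/s.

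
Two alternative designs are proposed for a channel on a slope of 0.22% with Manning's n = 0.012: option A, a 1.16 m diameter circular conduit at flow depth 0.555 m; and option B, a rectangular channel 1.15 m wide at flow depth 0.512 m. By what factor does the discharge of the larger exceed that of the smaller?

Channel A: For a circular section of diameter D = 1.16 m at depth y = 0.555 m, the central angle is θ = 2 arccos(1 − 2y/D) = 3.055 rad. Then A = (D²/8)(θ − sin θ) = 0.4994 m² and P = Dθ/2 = 1.772 m. Hydraulic radius R = A/P = 0.4994/1.772 = 0.2818 m. Q_A = (1/0.012)·0.4994·0.2818^(2/3)·√0.0022 = 0.8391 m³/s.
Channel B: Flow area A = b·y = 1.15 × 0.512 = 0.5888 m². Wetted perimeter P = b + 2y = 1.15 + 2×0.512 = 2.174 m. Hydraulic radius R = A/P = 0.5888/2.174 = 0.2708 m. Q_B = (1/0.012)·0.5888·0.2708^(2/3)·√0.0022 = 0.9634 m³/s.
The larger discharge is 0.9634 m³/s and the smaller is 0.8391 m³/s; the ratio is 1.15.

1.15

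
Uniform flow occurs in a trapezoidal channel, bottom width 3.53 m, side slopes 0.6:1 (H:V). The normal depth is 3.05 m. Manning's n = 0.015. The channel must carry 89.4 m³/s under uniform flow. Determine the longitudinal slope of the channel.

S = 0.0038

With bottom width b = 3.53 m and side slope z = 0.6: A = (b + zy)y = (3.53 + 0.6×3.05)×3.05 = 16.35 m²; P = b + 2y√(1+z²) = 3.53 + 2×3.05×1.166 = 10.64 m.
Hydraulic radius R = A/P = 16.35/10.64 = 1.536 m.
From Manning's equation, S = [nQ / (1 A R^(2/3))]² = [0.015 × 89.4 / (1 × 16.35 × 1.536^(2/3))]² = 0.0038.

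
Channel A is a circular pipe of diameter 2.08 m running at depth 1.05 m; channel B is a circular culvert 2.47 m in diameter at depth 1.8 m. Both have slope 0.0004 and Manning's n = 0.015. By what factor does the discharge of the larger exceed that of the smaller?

2.74

Channel A: For a circular section of diameter D = 2.08 m at depth y = 1.05 m, the central angle is θ = 2 arccos(1 − 2y/D) = 3.161 rad. Then A = (D²/8)(θ − sin θ) = 1.72 m² and P = Dθ/2 = 3.287 m. Hydraulic radius R = A/P = 1.72/3.287 = 0.5232 m. Q_A = (1/0.015)·1.72·0.5232^(2/3)·√0.0004 = 1.489 m³/s.
Channel B: For a circular section of diameter D = 2.47 m at depth y = 1.8 m, the central angle is θ = 2 arccos(1 − 2y/D) = 4.092 rad. Then A = (D²/8)(θ − sin θ) = 3.741 m² and P = Dθ/2 = 5.054 m. Hydraulic radius R = A/P = 3.741/5.054 = 0.7403 m. Q_B = (1/0.015)·3.741·0.7403^(2/3)·√0.0004 = 4.082 m³/s.
The larger discharge is 4.082 m³/s and the smaller is 1.489 m³/s; the ratio is 2.74.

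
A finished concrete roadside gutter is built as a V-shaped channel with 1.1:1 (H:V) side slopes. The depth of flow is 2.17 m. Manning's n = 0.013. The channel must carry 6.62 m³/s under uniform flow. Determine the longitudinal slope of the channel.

S = 0.00037

For a triangular section with side slope z = 1.1: A = zy² = 1.1×2.17² = 5.18 m²; P = 2y√(1+z²) = 2×2.17×1.487 = 6.452 m.
Hydraulic radius R = A/P = 5.18/6.452 = 0.8028 m.
From Manning's equation, S = [nQ / (1 A R^(2/3))]² = [0.013 × 6.62 / (1 × 5.18 × 0.8028^(2/3))]² = 0.00037.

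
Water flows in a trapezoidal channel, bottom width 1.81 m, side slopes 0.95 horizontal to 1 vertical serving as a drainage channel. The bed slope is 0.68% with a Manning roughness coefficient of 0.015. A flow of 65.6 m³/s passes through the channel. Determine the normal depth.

y_n = 2.51 m

Manning's equation rearranged: A R^(2/3) = nQ / (1·√S) = 0.015 × 65.6 / (√0.0068) = 11.93.
Trying y = 3.06 m: A R^(2/3) = 18.13 — high.
Trying y = 2.51 m: A R^(2/3) = 11.92 — matches.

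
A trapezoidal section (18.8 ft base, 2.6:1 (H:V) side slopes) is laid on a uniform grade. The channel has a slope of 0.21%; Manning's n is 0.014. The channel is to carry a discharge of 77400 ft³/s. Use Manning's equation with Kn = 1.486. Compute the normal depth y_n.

Manning's equation rearranged: A R^(2/3) = nQ / (1.486·√S) = 0.014 × 77400 / (1.486 × √0.0021) = 15910.
Try y = 21.9 ft: A R^(2/3) = 8587 — low.
Try y = 30.7 ft: A R^(2/3) = 19180 — high.
Try y = 28.4 ft: A R^(2/3) = 15900 — close enough.

y_n = 28.4 ft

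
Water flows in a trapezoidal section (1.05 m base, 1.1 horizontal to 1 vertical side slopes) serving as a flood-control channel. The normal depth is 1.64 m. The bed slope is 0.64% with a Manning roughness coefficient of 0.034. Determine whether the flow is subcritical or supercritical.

With bottom width b = 1.05 m and side slope z = 1.1: A = (b + zy)y = (1.05 + 1.1×1.64)×1.64 = 4.681 m²; P = b + 2y√(1+z²) = 1.05 + 2×1.64×1.487 = 5.926 m.
Hydraulic radius R = A/P = 4.681/5.926 = 0.7898 m.
V = (1/n) R^(2/3) √S = (1/0.034) × 0.7898^(2/3) × √0.0064 = 2.01 m/s. Hydraulic depth D_h = A/T = 4.681/4.658 = 1.005 m.
Froude number Fr = V/√(g·D_h) = 2.01/√(9.81×1.005) = 0.64, which is less than 1, so the flow is subcritical.

subcritical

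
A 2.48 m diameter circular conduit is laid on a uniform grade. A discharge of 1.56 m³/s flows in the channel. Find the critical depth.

At critical depth, Q² T / (g A³) = 1, i.e. A³/T = Q²/g = 1.56²/9.81 = 0.2481.
Try y = 0.647 m: A³/T = 0.463 — over.
Try y = 0.47 m: A³/T = 0.1328 — short.
Try y = 0.551 m: A³/T = 0.2474 — close enough.

y_c = 0.551 m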